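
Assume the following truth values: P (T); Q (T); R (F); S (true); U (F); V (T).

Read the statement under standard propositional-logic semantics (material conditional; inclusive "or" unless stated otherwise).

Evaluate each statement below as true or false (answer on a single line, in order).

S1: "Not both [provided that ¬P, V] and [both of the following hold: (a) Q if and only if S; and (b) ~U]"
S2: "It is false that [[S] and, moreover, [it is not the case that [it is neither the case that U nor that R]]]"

S1: In symbols: (~P -> V) nand ((Q <-> S) & ~U)

~P = ~T = F
~P -> V = F -> T = T
Q <-> S = T <-> T = T
~U = ~F = T
(Q <-> S) & ~U = T & T = T
(~P -> V) nand ((Q <-> S) & ~U) = T nand T = F
Thus S1 is false.

S2: Parsed as ~(S & ~(U nor R))

U nor R = F nor F = T
~(U nor R) = ~T = F
S & ~(U nor R) = T & F = F
~(S & ~(U nor R)) = ~F = T
Thus S2 is true.

S1 False / S2 True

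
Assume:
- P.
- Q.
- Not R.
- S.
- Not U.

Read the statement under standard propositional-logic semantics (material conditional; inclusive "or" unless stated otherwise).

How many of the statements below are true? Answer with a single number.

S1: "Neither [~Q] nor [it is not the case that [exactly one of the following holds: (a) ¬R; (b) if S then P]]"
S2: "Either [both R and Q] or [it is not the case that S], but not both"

0

S1: Parsed as ~Q nor ~(~R xor (S -> P))

~Q = ~T = F
~R = ~F = T
S -> P = T -> T = T
~R xor (S -> P) = T xor T = F
~(~R xor (S -> P)) = ~F = T
~Q nor ~(~R xor (S -> P)) = F nor T = F
Thus S1 is false.

S2: Parsed as (R & Q) xor ~S

R & Q = F & T = F
~S = ~T = F
(R & Q) xor ~S = F xor F = F
Thus S2 is false.

0 of the 2 statements are true (none).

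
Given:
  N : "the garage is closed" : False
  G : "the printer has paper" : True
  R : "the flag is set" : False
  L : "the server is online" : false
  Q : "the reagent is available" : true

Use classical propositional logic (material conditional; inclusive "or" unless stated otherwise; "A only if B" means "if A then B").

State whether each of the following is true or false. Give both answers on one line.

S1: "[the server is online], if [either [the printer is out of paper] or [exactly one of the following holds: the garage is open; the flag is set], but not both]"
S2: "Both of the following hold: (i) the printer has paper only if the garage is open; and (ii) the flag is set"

S1: Parsed as (~G xor (~N xor R)) -> L

~G = ~T = F
~N = ~F = T
~N xor R = T xor F = T
~G xor (~N xor R) = F xor T = T
(~G xor (~N xor R)) -> L = T -> F = F
Hence S1 is false.

S2: In symbols: (G -> ~N) & R

~N = ~F = T
G -> ~N = T -> T = T
(G -> ~N) & R = T & F = F
So S2 is false.

S1 false; S2 false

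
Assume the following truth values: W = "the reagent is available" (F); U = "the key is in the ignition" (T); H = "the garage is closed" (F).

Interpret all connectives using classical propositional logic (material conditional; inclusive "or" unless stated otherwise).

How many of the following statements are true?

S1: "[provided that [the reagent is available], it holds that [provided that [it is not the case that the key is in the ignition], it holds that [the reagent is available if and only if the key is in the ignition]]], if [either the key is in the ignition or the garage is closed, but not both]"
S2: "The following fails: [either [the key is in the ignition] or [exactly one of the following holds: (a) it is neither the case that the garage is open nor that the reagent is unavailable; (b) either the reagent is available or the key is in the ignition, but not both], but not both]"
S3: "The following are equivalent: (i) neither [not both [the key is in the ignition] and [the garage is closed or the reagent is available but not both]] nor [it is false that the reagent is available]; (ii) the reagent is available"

S1: This is (U xor H) -> (W -> (~U -> (W <-> U))).

U xor H = T xor F = T
~U = ~T = F
W <-> U = F <-> T = F
~U -> (W <-> U) = F -> F = T
W -> (~U -> (W <-> U)) = F -> T = T
(U xor H) -> (W -> (~U -> (W <-> U))) = T -> T = T
Thus S1 is true.

S2: Formalization: ~(U xor ((~H nor ~W) xor (W xor U)))

~H = ~F = T
~W = ~F = T
~H nor ~W = T nor T = F
W xor U = F xor T = T
(~H nor ~W) xor (W xor U) = F xor T = T
U xor ((~H nor ~W) xor (W xor U)) = T xor T = F
~(U xor ((~H nor ~W) xor (W xor U))) = ~F = T
Hence S2 is true.

S3: In symbols: ((U nand (H xor W)) nor ~W) <-> W

H xor W = F xor F = F
U nand (H xor W) = T nand F = T
~W = ~F = T
(U nand (H xor W)) nor ~W = T nor T = F
((U nand (H xor W)) nor ~W) <-> W = F <-> F = T
Hence S3 is true.

True statements: 3 (S1, S2, S3).

3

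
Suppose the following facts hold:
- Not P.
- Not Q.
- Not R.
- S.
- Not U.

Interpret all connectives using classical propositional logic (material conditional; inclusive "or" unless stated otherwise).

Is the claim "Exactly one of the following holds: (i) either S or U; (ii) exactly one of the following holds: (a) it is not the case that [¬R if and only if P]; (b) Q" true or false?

In symbols: (S or U) xor (not (not R iff P) xor Q)

S or U = True or False = True
not R = not False = True
not R iff P = True iff False = False
not (not R iff P) = not False = True
not (not R iff P) xor Q = True xor False = True
(S or U) xor (not (not R iff P) xor Q) = True xor True = False

False.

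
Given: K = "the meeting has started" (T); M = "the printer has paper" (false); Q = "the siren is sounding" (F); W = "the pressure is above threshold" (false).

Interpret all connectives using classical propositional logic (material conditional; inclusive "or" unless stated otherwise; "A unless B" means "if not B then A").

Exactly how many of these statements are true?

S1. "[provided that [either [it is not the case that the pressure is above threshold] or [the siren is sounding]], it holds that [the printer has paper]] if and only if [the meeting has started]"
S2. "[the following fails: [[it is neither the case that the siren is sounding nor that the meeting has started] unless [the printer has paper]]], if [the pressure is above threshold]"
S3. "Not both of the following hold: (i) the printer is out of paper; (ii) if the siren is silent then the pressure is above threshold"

2

S1: Parsed as ((~W | Q) -> M) <-> K

~W = ~F = T
~W | Q = T | F = T
(~W | Q) -> M = T -> F = F
((~W | Q) -> M) <-> K = F <-> T = F
So S1 is false.

S2: This is W -> ~((Q nor K) | M).

Q nor K = F nor T = F
(Q nor K) | M = F | F = F
~((Q nor K) | M) = ~F = T
W -> ~((Q nor K) | M) = F -> T = T
So S2 is true.

S3: This is ~M nand (~Q -> W).

~M = ~F = T
~Q = ~F = T
~Q -> W = T -> F = F
~M nand (~Q -> W) = T nand F = T
Thus S3 is true.

True statements: 2 (S2, S3).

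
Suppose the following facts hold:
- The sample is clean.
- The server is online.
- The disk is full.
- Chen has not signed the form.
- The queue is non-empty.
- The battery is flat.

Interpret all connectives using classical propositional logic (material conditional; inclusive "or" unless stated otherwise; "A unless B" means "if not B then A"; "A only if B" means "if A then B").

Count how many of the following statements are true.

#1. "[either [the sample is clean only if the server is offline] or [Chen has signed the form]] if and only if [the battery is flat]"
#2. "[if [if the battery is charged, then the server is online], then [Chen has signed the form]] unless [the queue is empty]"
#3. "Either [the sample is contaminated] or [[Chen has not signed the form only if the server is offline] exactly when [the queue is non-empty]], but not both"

Let P = "the sample is contaminated" (F), G = "the server is online" (T), W = "Chen has signed the form" (F), V = "the battery is charged" (F), Q = "the queue is empty" (F).

#1: In symbols: ((~P -> ~G) | W) <-> ~V

~P = ~F = T
~G = ~T = F
~P -> ~G = T -> F = F
(~P -> ~G) | W = F | F = F
~V = ~F = T
((~P -> ~G) | W) <-> ~V = F <-> T = F
Thus #1 is false.

#2: In symbols: ((V -> G) -> W) | Q

V -> G = F -> T = T
(V -> G) -> W = T -> F = F
((V -> G) -> W) | Q = F | F = F
So #2 is false.

#3: In symbols: P xor ((~W -> ~G) <-> ~Q)

~W = ~F = T
~G = ~T = F
~W -> ~G = T -> F = F
~Q = ~F = T
(~W -> ~G) <-> ~Q = F <-> T = F
P xor ((~W -> ~G) <-> ~Q) = F xor F = F
Thus #3 is false.

0 of the 3 statements are true (none).

0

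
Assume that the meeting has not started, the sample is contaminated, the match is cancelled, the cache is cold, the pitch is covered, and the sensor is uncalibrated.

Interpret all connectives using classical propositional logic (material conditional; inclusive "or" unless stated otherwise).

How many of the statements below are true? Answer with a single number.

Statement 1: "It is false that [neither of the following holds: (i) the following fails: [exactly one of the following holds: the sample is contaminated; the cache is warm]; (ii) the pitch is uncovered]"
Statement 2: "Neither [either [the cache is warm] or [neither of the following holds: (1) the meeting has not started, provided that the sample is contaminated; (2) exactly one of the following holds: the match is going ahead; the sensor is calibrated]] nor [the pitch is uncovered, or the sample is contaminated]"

0

Let W = "the sample is contaminated" (T), H = "the cache is warm" (F), M = "the pitch is covered" (T), R = "the meeting has started" (F), Q = "the match is cancelled" (T), N = "the sensor is calibrated" (F).

Statement 1: In symbols: ¬(¬(W ⊕ H) ↓ ¬M)

W ⊕ H = T ⊕ F = T
¬(W ⊕ H) = ¬T = F
¬M = ¬T = F
¬(W ⊕ H) ↓ ¬M = F ↓ F = T
¬(¬(W ⊕ H) ↓ ¬M) = ¬T = F
So Statement 1 is false.

Statement 2: This is (H ∨ ((W → ¬R) ↓ (¬Q ⊕ N))) ↓ (¬M ∨ W).

¬R = ¬F = T
W → ¬R = T → T = T
¬Q = ¬T = F
¬Q ⊕ N = F ⊕ F = F
(W → ¬R) ↓ (¬Q ⊕ N) = T ↓ F = F
H ∨ ((W → ¬R) ↓ (¬Q ⊕ N)) = F ∨ F = F
¬M = ¬T = F
¬M ∨ W = F ∨ T = T
(H ∨ ((W → ¬R) ↓ (¬Q ⊕ N))) ↓ (¬M ∨ W) = F ↓ T = F
So Statement 2 is false.

Count: 0.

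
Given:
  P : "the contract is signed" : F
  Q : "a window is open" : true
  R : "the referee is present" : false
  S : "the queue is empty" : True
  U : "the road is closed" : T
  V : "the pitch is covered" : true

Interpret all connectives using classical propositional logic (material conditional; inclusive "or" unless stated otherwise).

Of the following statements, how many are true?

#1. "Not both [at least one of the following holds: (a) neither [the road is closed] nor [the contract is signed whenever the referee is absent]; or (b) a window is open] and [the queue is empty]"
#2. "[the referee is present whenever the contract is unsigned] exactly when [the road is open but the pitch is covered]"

1

#1: In symbols: ((U nor (not R -> P)) or Q) nand S

not R = not False = True
not R -> P = True -> False = False
U nor (not R -> P) = True nor False = False
(U nor (not R -> P)) or Q = False or True = True
((U nor (not R -> P)) or Q) nand S = True nand True = False
Hence #1 is false.

#2: Parsed as (not P -> R) iff (not U and V)

not P = not False = True
not P -> R = True -> False = False
not U = not True = False
not U and V = False and True = False
(not P -> R) iff (not U and V) = False iff False = True
So #2 is true.

Count: 1.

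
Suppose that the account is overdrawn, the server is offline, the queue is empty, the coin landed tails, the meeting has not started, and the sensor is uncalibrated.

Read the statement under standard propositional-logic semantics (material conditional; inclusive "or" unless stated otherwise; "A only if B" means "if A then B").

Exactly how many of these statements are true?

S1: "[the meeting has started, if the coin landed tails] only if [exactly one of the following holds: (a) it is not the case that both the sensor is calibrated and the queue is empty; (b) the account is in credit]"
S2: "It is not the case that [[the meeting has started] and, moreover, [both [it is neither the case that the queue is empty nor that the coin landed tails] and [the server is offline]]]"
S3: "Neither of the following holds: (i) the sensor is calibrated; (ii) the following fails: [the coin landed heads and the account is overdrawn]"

2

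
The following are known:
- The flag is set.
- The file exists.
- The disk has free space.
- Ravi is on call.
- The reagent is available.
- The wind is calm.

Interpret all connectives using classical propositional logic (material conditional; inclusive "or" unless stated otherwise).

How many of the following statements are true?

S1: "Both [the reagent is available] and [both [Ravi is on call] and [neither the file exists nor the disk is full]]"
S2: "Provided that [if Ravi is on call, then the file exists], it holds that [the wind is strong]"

0

Let M = "the reagent is available" (T), U = "Ravi is on call" (T), S = "the file exists" (T), P = "the disk is full" (F), D = "the wind is strong" (F).

S1: This is M & (U & (S nor P)).

S nor P = T nor F = F
U & (S nor P) = T & F = F
M & (U & (S nor P)) = T & F = F
Hence S1 is false.

S2: In symbols: (U -> S) -> D

U -> S = T -> T = T
(U -> S) -> D = T -> F = F
Hence S2 is false.

True statements: 0 (none).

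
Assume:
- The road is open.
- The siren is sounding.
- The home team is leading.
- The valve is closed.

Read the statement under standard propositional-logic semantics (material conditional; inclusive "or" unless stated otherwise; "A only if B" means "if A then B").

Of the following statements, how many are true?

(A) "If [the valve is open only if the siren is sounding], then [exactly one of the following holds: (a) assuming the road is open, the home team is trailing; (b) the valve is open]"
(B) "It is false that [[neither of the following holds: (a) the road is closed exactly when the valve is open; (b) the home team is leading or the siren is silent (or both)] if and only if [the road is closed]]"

0

Let S = "the valve is open" (F), Q = "the siren is sounding" (T), P = "the road is closed" (F), R = "the home team is leading" (T).

(A): This is (S -> Q) -> ((~P -> ~R) xor S).

S -> Q = F -> T = T
~P = ~F = T
~R = ~T = F
~P -> ~R = T -> F = F
(~P -> ~R) xor S = F xor F = F
(S -> Q) -> ((~P -> ~R) xor S) = T -> F = F
Thus (A) is false.

(B): Formalization: ~(((P <-> S) nor (R | ~Q)) <-> P)

P <-> S = F <-> F = T
~Q = ~T = F
R | ~Q = T | F = T
(P <-> S) nor (R | ~Q) = T nor T = F
((P <-> S) nor (R | ~Q)) <-> P = F <-> F = T
~(((P <-> S) nor (R | ~Q)) <-> P) = ~T = F
So (B) is false.

Count: 0.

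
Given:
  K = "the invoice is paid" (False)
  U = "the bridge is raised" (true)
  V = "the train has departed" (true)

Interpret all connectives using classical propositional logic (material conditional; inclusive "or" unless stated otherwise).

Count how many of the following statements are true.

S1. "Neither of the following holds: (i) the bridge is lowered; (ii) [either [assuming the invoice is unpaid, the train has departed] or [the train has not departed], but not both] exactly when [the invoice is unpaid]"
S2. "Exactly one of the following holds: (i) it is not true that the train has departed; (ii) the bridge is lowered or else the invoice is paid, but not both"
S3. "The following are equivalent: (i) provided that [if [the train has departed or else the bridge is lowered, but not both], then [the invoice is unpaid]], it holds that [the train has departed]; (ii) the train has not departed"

0

S1: This is ¬U ↓ (((¬K → V) ⊕ ¬V) ↔ ¬K).

¬U = ¬T = F
¬K = ¬F = T
¬K → V = T → T = T
¬V = ¬T = F
(¬K → V) ⊕ ¬V = T ⊕ F = T
¬K = ¬F = T
((¬K → V) ⊕ ¬V) ↔ ¬K = T ↔ T = T
¬U ↓ (((¬K → V) ⊕ ¬V) ↔ ¬K) = F ↓ T = F
Hence S1 is false.

S2: This is ¬V ⊕ (¬U ⊕ K).

¬V = ¬T = F
¬U = ¬T = F
¬U ⊕ K = F ⊕ F = F
¬V ⊕ (¬U ⊕ K) = F ⊕ F = F
Hence S2 is false.

S3: Formalization: (((V ⊕ ¬U) → ¬K) → V) ↔ ¬V

¬U = ¬T = F
V ⊕ ¬U = T ⊕ F = T
¬K = ¬F = T
(V ⊕ ¬U) → ¬K = T → T = T
((V ⊕ ¬U) → ¬K) → V = T → T = T
¬V = ¬T = F
(((V ⊕ ¬U) → ¬K) → V) ↔ ¬V = T ↔ F = F
Thus S3 is false.

0 of the 3 statements are true (none).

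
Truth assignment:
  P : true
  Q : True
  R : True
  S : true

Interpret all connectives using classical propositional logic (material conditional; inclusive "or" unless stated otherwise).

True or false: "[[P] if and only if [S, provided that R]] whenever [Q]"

True

Formalization: Q -> (P <-> (R -> S))

R -> S = T -> T = T
P <-> (R -> S) = T <-> T = T
Q -> (P <-> (R -> S)) = T -> T = T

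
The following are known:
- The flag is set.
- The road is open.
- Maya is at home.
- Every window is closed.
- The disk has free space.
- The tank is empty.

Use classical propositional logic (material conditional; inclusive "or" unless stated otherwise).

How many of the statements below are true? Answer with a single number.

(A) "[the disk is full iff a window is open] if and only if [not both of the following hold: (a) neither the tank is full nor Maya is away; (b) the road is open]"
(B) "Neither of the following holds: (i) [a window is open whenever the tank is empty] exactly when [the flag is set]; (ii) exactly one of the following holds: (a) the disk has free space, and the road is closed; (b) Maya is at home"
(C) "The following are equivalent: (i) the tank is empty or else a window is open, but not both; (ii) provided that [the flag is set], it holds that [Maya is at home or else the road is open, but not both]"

0

Let U = "the disk is full" (False), S = "a window is open" (False), V = "the tank is full" (False), R = "Maya is at home" (True), Q = "the road is closed" (False), P = "the flag is set" (True).

(A): This is (U iff S) iff ((V nor not R) nand not Q).

U iff S = False iff False = True
not R = not True = False
V nor not R = False nor False = True
not Q = not False = True
(V nor not R) nand not Q = True nand True = False
(U iff S) iff ((V nor not R) nand not Q) = True iff False = False
So (A) is false.

(B): In symbols: ((not V -> S) iff P) nor ((not U and Q) xor R)

not V = not False = True
not V -> S = True -> False = False
(not V -> S) iff P = False iff True = False
not U = not False = True
not U and Q = True and False = False
(not U and Q) xor R = False xor True = True
((not V -> S) iff P) nor ((not U and Q) xor R) = False nor True = False
Hence (B) is false.

(C): Formalization: (not V xor S) iff (P -> (R xor not Q))

not V = not False = True
not V xor S = True xor False = True
not Q = not False = True
R xor not Q = True xor True = False
P -> (R xor not Q) = True -> False = False
(not V xor S) iff (P -> (R xor not Q)) = True iff False = False
Hence (C) is false.

0 of the 3 statements are true (none).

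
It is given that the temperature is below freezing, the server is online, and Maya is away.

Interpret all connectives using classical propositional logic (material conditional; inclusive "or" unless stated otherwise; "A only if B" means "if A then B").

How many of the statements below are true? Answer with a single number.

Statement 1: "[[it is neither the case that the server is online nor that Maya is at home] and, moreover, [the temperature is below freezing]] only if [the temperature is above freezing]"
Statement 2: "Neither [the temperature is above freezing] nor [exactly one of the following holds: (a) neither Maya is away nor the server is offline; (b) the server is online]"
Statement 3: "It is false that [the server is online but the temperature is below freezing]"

1

Let R = "the server is online" (T), U = "Maya is at home" (F), G = "the temperature is below freezing" (T).

Statement 1: This is ((R nor U) & G) -> ~G.

R nor U = T nor F = F
(R nor U) & G = F & T = F
~G = ~T = F
((R nor U) & G) -> ~G = F -> F = T
Thus Statement 1 is true.

Statement 2: Formalization: ~G nor ((~U nor ~R) xor R)

~G = ~T = F
~U = ~F = T
~R = ~T = F
~U nor ~R = T nor F = F
(~U nor ~R) xor R = F xor T = T
~G nor ((~U nor ~R) xor R) = F nor T = F
So Statement 2 is false.

Statement 3: Formalization: ~(R & G)

R & G = T & T = T
~(R & G) = ~T = F
So Statement 3 is false.

True statements: 1.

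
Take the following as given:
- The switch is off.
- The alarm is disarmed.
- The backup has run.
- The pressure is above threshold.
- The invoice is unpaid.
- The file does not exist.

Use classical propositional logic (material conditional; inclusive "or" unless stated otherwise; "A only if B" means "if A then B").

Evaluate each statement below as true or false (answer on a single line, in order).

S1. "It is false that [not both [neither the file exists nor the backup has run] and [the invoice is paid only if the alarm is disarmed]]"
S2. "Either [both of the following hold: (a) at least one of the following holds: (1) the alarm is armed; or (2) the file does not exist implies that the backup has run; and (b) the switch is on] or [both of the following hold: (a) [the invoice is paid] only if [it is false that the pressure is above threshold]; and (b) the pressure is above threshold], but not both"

S1 False / S2 True

Let L = "the file exists" (F), P = "the backup has run" (T), H = "the invoice is paid" (F), N = "the alarm is armed" (F), Q = "the switch is on" (F), D = "the pressure is above threshold" (T).

S1: Formalization: ~((L nor P) nand (H -> ~N))

L nor P = F nor T = F
~N = ~F = T
H -> ~N = F -> T = T
(L nor P) nand (H -> ~N) = F nand T = T
~((L nor P) nand (H -> ~N)) = ~T = F
So S1 is false.

S2: This is ((N | (~L -> P)) & Q) xor ((H -> ~D) & D).

~L = ~F = T
~L -> P = T -> T = T
N | (~L -> P) = F | T = T
(N | (~L -> P)) & Q = T & F = F
~D = ~T = F
H -> ~D = F -> F = T
(H -> ~D) & D = T & T = T
((N | (~L -> P)) & Q) xor ((H -> ~D) & D) = F xor T = T
So S2 is true.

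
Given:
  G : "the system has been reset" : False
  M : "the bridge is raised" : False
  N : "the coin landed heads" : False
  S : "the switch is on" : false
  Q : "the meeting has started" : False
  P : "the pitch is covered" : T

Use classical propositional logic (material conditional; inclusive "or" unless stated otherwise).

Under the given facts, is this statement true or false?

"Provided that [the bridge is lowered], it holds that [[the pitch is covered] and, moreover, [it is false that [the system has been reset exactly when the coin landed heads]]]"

False.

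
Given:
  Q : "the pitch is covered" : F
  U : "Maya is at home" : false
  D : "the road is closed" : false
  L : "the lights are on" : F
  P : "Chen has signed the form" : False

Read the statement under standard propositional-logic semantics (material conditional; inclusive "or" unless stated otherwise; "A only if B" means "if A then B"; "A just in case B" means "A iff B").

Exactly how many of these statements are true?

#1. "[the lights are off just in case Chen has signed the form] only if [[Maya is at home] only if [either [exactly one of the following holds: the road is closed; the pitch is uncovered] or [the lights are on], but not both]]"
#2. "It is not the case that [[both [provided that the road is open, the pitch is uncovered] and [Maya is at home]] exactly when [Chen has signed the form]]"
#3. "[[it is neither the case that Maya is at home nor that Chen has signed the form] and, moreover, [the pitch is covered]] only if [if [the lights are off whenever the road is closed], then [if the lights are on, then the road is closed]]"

#1: Parsed as (not L iff P) -> (U -> ((D xor not Q) xor L))

not L = not False = True
not L iff P = True iff False = False
not Q = not False = True
D xor not Q = False xor True = True
(D xor not Q) xor L = True xor False = True
U -> ((D xor not Q) xor L) = False -> True = True
(not L iff P) -> (U -> ((D xor not Q) xor L)) = False -> True = True
Hence #1 is true.

#2: In symbols: not (((not D -> not Q) and U) iff P)

not D = not False = True
not Q = not False = True
not D -> not Q = True -> True = True
(not D -> not Q) and U = True and False = False
((not D -> not Q) and U) iff P = False iff False = True
not (((not D -> not Q) and U) iff P) = not True = False
So #2 is false.

#3: Formalization: ((U nor P) and Q) -> ((D -> not L) -> (L -> D))

U nor P = False nor False = True
(U nor P) and Q = True and False = False
not L = not False = True
D -> not L = False -> True = True
L -> D = False -> False = True
(D -> not L) -> (L -> D) = True -> True = True
((U nor P) and Q) -> ((D -> not L) -> (L -> D)) = False -> True = True
So #3 is true.

True statements: 2 (#1, #3).

2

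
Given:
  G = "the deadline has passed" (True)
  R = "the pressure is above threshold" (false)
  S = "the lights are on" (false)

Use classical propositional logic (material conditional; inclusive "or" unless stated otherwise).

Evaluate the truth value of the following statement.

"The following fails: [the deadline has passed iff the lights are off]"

False

This is ~(G <-> ~S).

~S = ~F = T
G <-> ~S = T <-> T = T
~(G <-> ~S) = ~T = F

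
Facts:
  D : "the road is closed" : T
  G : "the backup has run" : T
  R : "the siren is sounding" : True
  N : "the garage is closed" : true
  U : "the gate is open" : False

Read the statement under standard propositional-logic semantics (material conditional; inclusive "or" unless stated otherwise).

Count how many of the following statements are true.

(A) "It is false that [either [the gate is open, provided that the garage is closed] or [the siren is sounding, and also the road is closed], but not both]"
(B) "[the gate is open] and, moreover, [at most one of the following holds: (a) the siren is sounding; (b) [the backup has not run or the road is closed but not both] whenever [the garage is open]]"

(A): This is ¬((N → U) ⊕ (R ∧ D)).

N → U = T → F = F
R ∧ D = T ∧ T = T
(N → U) ⊕ (R ∧ D) = F ⊕ T = T
¬((N → U) ⊕ (R ∧ D)) = ¬T = F
Thus (A) is false.

(B): Formalization: U ∧ (R ↑ (¬N → (¬G ⊕ D)))

¬N = ¬T = F
¬G = ¬T = F
¬G ⊕ D = F ⊕ T = T
¬N → (¬G ⊕ D) = F → T = T
R ↑ (¬N → (¬G ⊕ D)) = T ↑ T = F
U ∧ (R ↑ (¬N → (¬G ⊕ D))) = F ∧ F = F
Thus (B) is false.

0 of the 2 statements are true (none).

0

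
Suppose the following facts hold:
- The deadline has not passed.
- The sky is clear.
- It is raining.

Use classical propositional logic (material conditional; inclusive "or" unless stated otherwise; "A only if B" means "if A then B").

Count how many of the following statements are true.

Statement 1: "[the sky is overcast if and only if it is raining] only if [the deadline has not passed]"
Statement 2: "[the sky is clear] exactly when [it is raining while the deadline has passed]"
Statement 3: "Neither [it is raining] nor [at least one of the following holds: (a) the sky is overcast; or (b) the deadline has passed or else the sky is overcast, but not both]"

1

Let Q = "the sky is overcast" (F), R = "it is raining" (T), P = "the deadline has passed" (F).

Statement 1: In symbols: (Q <-> R) -> ~P

Q <-> R = F <-> T = F
~P = ~F = T
(Q <-> R) -> ~P = F -> T = T
Hence Statement 1 is true.

Statement 2: In symbols: ~Q <-> (R & P)

~Q = ~F = T
R & P = T & F = F
~Q <-> (R & P) = T <-> F = F
Hence Statement 2 is false.

Statement 3: Formalization: R nor (Q | (P xor Q))

P xor Q = F xor F = F
Q | (P xor Q) = F | F = F
R nor (Q | (P xor Q)) = T nor F = F
Thus Statement 3 is false.

True statements: 1 (Statement 1).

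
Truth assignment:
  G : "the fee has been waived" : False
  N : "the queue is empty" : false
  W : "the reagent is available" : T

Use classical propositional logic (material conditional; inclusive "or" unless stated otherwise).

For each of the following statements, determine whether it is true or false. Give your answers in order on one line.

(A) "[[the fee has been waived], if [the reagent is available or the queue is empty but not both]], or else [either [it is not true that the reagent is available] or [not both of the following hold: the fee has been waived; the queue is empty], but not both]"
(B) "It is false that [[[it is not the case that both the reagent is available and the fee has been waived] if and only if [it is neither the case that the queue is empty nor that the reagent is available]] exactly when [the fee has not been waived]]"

(A): Parsed as ((W xor N) -> G) or (not W xor (G nand N))

W xor N = True xor False = True
(W xor N) -> G = True -> False = False
not W = not True = False
G nand N = False nand False = True
not W xor (G nand N) = False xor True = True
((W xor N) -> G) or (not W xor (G nand N)) = False or True = True
Hence (A) is true.

(B): Parsed as not (((W nand G) iff (N nor W)) iff not G)

W nand G = True nand False = True
N nor W = False nor True = False
(W nand G) iff (N nor W) = True iff False = False
not G = not False = True
((W nand G) iff (N nor W)) iff not G = False iff True = False
not (((W nand G) iff (N nor W)) iff not G) = not False = True
So (B) is true.

(A) true, (B) true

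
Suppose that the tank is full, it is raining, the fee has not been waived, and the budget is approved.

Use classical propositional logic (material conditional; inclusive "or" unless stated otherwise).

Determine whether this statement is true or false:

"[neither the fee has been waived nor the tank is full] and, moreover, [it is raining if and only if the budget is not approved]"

The statement is false.

Let R = "the fee has been waived" (F), P = "the tank is full" (T), Q = "it is raining" (T), S = "the budget is approved" (T).
This is (R ↓ P) ∧ (Q ↔ ¬S).

R ↓ P = F ↓ T = F
¬S = ¬T = F
Q ↔ ¬S = T ↔ F = F
(R ↓ P) ∧ (Q ↔ ¬S) = F ∧ F = F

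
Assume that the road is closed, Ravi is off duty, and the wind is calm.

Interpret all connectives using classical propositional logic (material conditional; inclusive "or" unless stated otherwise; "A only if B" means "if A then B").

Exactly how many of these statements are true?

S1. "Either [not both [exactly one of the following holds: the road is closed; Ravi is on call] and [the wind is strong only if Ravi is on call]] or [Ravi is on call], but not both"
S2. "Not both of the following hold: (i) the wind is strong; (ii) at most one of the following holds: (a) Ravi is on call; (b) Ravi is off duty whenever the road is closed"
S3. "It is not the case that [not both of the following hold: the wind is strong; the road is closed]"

1

Let P = "the road is closed" (T), Q = "Ravi is on call" (F), R = "the wind is strong" (F).

S1: This is ((P xor Q) nand (R -> Q)) xor Q.

P xor Q = T xor F = T
R -> Q = F -> F = T
(P xor Q) nand (R -> Q) = T nand T = F
((P xor Q) nand (R -> Q)) xor Q = F xor F = F
Hence S1 is false.

S2: Parsed as R nand (Q nand (P -> ~Q))

~Q = ~F = T
P -> ~Q = T -> T = T
Q nand (P -> ~Q) = F nand T = T
R nand (Q nand (P -> ~Q)) = F nand T = T
So S2 is true.

S3: Parsed as ~(R nand P)

R nand P = F nand T = T
~(R nand P) = ~T = F
So S3 is false.

Count: 1.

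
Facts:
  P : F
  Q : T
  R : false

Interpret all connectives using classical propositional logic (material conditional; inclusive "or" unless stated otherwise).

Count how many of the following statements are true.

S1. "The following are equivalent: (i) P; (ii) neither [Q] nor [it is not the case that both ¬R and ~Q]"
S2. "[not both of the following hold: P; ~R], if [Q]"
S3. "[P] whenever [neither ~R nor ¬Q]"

3

S1: Parsed as P iff (Q nor (not R nand not Q))

not R = not False = True
not Q = not True = False
not R nand not Q = True nand False = True
Q nor (not R nand not Q) = True nor True = False
P iff (Q nor (not R nand not Q)) = False iff False = True
So S1 is true.

S2: In symbols: Q -> (P nand not R)

not R = not False = True
P nand not R = False nand True = True
Q -> (P nand not R) = True -> True = True
Hence S2 is true.

S3: Parsed as (not R nor not Q) -> P

not R = not False = True
not Q = not True = False
not R nor not Q = True nor False = False
(not R nor not Q) -> P = False -> False = True
Thus S3 is true.

True statements: 3.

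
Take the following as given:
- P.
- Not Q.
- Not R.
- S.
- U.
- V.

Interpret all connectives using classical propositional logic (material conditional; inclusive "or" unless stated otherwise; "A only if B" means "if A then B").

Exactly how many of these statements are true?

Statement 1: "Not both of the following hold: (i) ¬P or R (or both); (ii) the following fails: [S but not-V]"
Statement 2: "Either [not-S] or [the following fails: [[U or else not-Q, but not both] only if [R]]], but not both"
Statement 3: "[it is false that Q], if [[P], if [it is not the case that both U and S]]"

2

Statement 1: In symbols: (not P or R) nand not (S and not V)

not P = not True = False
not P or R = False or False = False
not V = not True = False
S and not V = True and False = False
not (S and not V) = not False = True
(not P or R) nand not (S and not V) = False nand True = True
So Statement 1 is true.

Statement 2: This is not S xor not ((U xor not Q) -> R).

not S = not True = False
not Q = not False = True
U xor not Q = True xor True = False
(U xor not Q) -> R = False -> False = True
not ((U xor not Q) -> R) = not True = False
not S xor not ((U xor not Q) -> R) = False xor False = False
Thus Statement 2 is false.

Statement 3: Parsed as ((U nand S) -> P) -> not Q

U nand S = True nand True = False
(U nand S) -> P = False -> True = True
not Q = not False = True
((U nand S) -> P) -> not Q = True -> True = True
Hence Statement 3 is true.

2 of the 3 statements are true (Statement 1, Statement 3).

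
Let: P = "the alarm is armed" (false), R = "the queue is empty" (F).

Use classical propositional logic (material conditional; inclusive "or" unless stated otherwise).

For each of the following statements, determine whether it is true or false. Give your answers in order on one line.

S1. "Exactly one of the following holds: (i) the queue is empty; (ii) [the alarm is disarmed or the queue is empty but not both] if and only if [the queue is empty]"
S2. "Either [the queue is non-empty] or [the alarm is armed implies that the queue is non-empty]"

S1 F, S2 T

S1: Parsed as R xor ((~P xor R) <-> R)

~P = ~F = T
~P xor R = T xor F = T
(~P xor R) <-> R = T <-> F = F
R xor ((~P xor R) <-> R) = F xor F = F
So S1 is false.

S2: Parsed as ~R | (P -> ~R)

~R = ~F = T
~R = ~F = T
P -> ~R = F -> T = T
~R | (P -> ~R) = T | T = T
Hence S2 is true.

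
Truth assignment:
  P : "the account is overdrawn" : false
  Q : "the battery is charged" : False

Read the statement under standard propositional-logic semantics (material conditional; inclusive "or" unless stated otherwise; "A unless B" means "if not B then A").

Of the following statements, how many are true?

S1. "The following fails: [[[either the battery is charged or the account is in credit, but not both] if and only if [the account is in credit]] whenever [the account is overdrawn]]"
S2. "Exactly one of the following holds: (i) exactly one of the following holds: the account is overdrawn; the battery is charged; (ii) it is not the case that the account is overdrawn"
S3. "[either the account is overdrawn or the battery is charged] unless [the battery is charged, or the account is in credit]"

S1: Parsed as ~(P -> ((Q xor ~P) <-> ~P))

~P = ~F = T
Q xor ~P = F xor T = T
~P = ~F = T
(Q xor ~P) <-> ~P = T <-> T = T
P -> ((Q xor ~P) <-> ~P) = F -> T = T
~(P -> ((Q xor ~P) <-> ~P)) = ~T = F
Thus S1 is false.

S2: This is (P xor Q) xor ~P.

P xor Q = F xor F = F
~P = ~F = T
(P xor Q) xor ~P = F xor T = T
So S2 is true.

S3: Parsed as (P | Q) | (Q | ~P)

P | Q = F | F = F
~P = ~F = T
Q | ~P = F | T = T
(P | Q) | (Q | ~P) = F | T = T
So S3 is true.

True statements: 2.

2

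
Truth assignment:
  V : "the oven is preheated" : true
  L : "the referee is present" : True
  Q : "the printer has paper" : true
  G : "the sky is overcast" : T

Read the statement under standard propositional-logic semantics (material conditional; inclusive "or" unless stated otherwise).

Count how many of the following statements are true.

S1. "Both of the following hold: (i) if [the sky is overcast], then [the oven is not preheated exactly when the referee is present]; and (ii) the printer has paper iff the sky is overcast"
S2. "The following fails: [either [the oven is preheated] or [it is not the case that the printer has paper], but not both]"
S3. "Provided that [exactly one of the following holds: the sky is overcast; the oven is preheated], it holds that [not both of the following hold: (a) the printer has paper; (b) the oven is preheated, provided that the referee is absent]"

S1: In symbols: (G → (¬V ↔ L)) ∧ (Q ↔ G)

¬V = ¬T = F
¬V ↔ L = F ↔ T = F
G → (¬V ↔ L) = T → F = F
Q ↔ G = T ↔ T = T
(G → (¬V ↔ L)) ∧ (Q ↔ G) = F ∧ T = F
So S1 is false.

S2: Formalization: ¬(V ⊕ ¬Q)

¬Q = ¬T = F
V ⊕ ¬Q = T ⊕ F = T
¬(V ⊕ ¬Q) = ¬T = F
So S2 is false.

S3: Formalization: (G ⊕ V) → (Q ↑ (¬L → V))

G ⊕ V = T ⊕ T = F
¬L = ¬T = F
¬L → V = F → T = T
Q ↑ (¬L → V) = T ↑ T = F
(G ⊕ V) → (Q ↑ (¬L → V)) = F → F = T
So S3 is true.

Count: 1.

1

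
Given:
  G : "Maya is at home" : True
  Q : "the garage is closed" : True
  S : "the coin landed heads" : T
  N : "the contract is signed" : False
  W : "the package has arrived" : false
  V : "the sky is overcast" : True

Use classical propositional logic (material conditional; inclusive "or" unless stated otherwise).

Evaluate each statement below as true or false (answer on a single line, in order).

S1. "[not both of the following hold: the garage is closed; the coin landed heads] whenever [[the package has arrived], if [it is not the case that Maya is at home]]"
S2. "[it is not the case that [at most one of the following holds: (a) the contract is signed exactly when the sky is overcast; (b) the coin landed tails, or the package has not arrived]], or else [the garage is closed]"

S1 false, S2 true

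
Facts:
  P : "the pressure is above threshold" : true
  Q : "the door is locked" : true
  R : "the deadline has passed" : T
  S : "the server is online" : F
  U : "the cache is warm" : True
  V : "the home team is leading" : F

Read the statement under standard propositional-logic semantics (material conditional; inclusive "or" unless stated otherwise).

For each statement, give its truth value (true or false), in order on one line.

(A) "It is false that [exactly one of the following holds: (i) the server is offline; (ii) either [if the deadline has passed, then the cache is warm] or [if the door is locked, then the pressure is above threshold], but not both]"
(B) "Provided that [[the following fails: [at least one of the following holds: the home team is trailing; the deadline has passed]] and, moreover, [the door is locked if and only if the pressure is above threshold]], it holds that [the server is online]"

(A) F; (B) T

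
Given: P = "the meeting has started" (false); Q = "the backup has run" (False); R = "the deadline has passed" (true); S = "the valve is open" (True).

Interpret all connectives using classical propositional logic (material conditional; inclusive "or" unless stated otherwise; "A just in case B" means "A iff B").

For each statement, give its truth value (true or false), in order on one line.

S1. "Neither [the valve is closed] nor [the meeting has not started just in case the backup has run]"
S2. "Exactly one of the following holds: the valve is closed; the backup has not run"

S1: Parsed as ¬S ↓ (¬P ↔ Q)

¬S = ¬T = F
¬P = ¬F = T
¬P ↔ Q = T ↔ F = F
¬S ↓ (¬P ↔ Q) = F ↓ F = T
Thus S1 is true.

S2: Parsed as ¬S ⊕ ¬Q

¬S = ¬T = F
¬Q = ¬F = T
¬S ⊕ ¬Q = F ⊕ T = T
Thus S2 is true.

S1 T, S2 T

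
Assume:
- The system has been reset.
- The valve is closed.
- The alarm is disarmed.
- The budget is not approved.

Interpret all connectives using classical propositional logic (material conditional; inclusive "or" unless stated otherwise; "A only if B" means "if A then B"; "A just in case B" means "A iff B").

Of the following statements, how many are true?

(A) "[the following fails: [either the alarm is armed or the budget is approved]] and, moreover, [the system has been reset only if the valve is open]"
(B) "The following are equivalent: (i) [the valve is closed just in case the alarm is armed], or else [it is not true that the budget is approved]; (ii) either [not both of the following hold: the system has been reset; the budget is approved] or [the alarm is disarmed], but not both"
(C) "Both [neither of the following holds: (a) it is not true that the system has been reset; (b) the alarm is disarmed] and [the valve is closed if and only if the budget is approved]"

Let R = "the alarm is armed" (F), S = "the budget is approved" (F), P = "the system has been reset" (T), Q = "the valve is open" (F).

(A): Formalization: ~(R | S) & (P -> Q)

R | S = F | F = F
~(R | S) = ~F = T
P -> Q = T -> F = F
~(R | S) & (P -> Q) = T & F = F
So (A) is false.

(B): In symbols: ((~Q <-> R) | ~S) <-> ((P nand S) xor ~R)

~Q = ~F = T
~Q <-> R = T <-> F = F
~S = ~F = T
(~Q <-> R) | ~S = F | T = T
P nand S = T nand F = T
~R = ~F = T
(P nand S) xor ~R = T xor T = F
((~Q <-> R) | ~S) <-> ((P nand S) xor ~R) = T <-> F = F
Hence (B) is false.

(C): Formalization: (~P nor ~R) & (~Q <-> S)

~P = ~T = F
~R = ~F = T
~P nor ~R = F nor T = F
~Q = ~F = T
~Q <-> S = T <-> F = F
(~P nor ~R) & (~Q <-> S) = F & F = F
So (C) is false.

Count: 0.

0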